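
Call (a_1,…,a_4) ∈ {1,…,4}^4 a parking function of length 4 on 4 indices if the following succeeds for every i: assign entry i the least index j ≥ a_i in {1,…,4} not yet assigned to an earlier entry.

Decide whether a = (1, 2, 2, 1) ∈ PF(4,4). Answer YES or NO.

YES

Rearranged: b = (1, 1, 2, 2).
  b_1=1 ≤ 1
  b_2=1 ≤ 2
  b_3=2 ≤ 3
  b_4=2 ≤ 4
All bounds hold ⇒ YES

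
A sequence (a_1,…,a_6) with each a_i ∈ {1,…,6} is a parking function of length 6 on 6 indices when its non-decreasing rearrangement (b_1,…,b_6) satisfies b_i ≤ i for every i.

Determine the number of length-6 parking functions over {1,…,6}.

16807

|PF(6,6)| = (7−6)·7^(6−1) = 1·16807 = 16807 (Pollak)
Example (2,6,5,4,1,3) → sorted (1,2,3,4,5,6): b_i ≤ i ∀i, a PF.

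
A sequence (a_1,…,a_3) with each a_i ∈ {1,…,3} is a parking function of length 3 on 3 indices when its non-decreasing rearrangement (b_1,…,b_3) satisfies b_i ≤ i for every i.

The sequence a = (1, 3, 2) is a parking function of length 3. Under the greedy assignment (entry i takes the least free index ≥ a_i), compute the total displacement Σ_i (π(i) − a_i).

0

Σπ = 6 ({1..3} each once); Σa = 1+3+2 = 6; disp = 6−6 = 0.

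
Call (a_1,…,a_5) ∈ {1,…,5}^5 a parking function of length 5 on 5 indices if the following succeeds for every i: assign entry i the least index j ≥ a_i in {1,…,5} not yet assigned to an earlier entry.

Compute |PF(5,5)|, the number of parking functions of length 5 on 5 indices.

1296

|PF| = (5−5+1)·(5+1)^(5−1) = 1×1296 = 1296 (Konheim–Weiss)
Check (3,1,2,4,3) → sorted (1,2,3,3,4): b_i ≤ i ∀i, a PF.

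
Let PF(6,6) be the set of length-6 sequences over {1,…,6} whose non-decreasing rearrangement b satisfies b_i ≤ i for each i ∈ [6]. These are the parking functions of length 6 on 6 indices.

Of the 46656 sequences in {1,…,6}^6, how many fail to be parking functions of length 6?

#PF = (6−6+1)·(6+1)^(6−1) = 1 · 16807 = 16807
E.g. (4,2,6,2,5,4) → sorted (2,2,4,4,5,6): b_1=2>1, not a PF.
So 46656 − 16807 = 29849 fail.

29849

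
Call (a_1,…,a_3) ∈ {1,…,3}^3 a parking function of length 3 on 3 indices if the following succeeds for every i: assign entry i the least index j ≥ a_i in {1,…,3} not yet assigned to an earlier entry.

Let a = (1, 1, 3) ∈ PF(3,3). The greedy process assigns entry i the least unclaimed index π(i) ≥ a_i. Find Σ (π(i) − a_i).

1

Σπ = 3·4/2 = 6 (π permutes [3]); Σa = 1+1+3 = 5; disp = 6−5 = 1.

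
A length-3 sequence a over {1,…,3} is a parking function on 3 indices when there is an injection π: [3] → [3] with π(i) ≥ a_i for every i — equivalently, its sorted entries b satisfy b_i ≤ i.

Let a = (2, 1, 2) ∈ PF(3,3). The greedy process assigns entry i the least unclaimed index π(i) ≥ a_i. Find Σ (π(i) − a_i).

Σπ = 6 ({1..3} each once); Σa = 2+1+2 = 5; disp = 6−5 = 1.

1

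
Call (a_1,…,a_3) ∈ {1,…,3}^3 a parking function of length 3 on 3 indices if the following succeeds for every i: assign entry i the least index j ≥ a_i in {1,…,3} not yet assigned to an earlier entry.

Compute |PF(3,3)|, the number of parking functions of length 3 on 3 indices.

16

#PF = 1·4^2 = 1×16 = 16 (Pollak)
One tuple (2,3,1) → sorted (1,2,3): b_i ≤ i ∀i, a PF.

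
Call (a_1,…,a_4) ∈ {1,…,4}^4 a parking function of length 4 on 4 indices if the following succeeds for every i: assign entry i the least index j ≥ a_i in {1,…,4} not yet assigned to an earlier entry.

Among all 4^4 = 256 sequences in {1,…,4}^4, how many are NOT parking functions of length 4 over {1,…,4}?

#PF = (4+1−4)·(4+1)^{4−1} = 1 · 125 = 125 [KW]
E.g. (3,3,3,1) → sorted (1,3,3,3): b_2=3>2, not a PF.
4^4 − 125 = 256 − 125 = 131

131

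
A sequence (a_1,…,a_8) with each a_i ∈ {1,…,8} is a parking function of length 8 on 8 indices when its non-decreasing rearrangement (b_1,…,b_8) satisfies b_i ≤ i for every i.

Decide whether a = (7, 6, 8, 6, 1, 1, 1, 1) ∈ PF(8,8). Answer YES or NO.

NO

Sorted: b = (1, 1, 1, 1, 6, 6, 7, 8).
  b_1=1 ≤ 1
  b_2=1 ≤ 2
  b_3=1 ≤ 3
  b_4=1 ≤ 4
  b_5=6 > 5
  fails at i=5 ⇒ NO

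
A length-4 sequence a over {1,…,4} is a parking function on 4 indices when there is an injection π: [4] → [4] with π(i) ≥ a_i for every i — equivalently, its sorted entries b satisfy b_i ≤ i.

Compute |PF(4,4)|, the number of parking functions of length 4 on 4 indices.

125

#PF = (4+1−4)·(4+1)^{4−1} = 1×125 = 125 (Pollak)
E.g. (1,1,3,3) → sorted (1,1,3,3): b_i ≤ i ∀i, a PF.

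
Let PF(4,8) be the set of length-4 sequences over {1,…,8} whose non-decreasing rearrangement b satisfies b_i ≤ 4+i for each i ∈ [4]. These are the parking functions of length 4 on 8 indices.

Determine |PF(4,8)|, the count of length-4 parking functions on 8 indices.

|PF(4,8)| = 5·9^3 = 5·729 = 3645 [KW]
E.g. (1,7,6,3) → sorted (1,3,6,7): b_i ≤ 4+i ∀i, a PF.

3645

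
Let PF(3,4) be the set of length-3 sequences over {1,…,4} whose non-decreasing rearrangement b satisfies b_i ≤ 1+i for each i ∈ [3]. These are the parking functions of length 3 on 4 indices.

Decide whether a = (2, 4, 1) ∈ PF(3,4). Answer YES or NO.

YES

Sorted: b = (1, 2, 4).
  b_1=1 ≤ 2
  b_2=2 ≤ 3
  b_3=4 ≤ 4
All bounds hold ⇒ YES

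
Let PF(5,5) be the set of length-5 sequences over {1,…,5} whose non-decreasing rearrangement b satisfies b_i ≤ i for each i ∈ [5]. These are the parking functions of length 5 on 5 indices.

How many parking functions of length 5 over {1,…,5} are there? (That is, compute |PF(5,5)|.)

#PF = (5−5+1)·(5+1)^(5−1) = 1 · 1296 = 1296
E.g. (4,1,1,3,3) → sorted (1,1,3,3,4): b_i ≤ i ∀i, a PF.

1296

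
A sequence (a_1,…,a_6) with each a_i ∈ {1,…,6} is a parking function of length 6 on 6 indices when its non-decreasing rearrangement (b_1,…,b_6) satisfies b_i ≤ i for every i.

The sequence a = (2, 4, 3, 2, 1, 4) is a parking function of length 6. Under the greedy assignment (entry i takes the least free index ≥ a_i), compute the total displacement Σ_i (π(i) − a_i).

Σπ = 21 ({1..6} each once); Σa = 2+4+3+2+1+4 = 16; disp = 21−16 = 5.

5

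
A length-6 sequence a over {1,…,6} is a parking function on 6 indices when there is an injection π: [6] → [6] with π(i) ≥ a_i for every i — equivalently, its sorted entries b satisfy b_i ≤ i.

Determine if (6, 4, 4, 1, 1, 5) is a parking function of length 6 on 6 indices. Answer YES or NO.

NO

Sorted: b = (1, 1, 4, 4, 5, 6).
  b_1=1 ≤ 1
  b_2=1 ≤ 2
  b_3=4 > 3
  fails at i=3 ⇒ NO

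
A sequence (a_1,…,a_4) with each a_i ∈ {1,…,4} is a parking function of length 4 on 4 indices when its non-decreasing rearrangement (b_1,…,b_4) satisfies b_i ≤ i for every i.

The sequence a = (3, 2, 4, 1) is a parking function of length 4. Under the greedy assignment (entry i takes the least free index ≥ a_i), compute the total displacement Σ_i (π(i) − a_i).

Σπ(i) = 1+…+4 = 10; Σa = 3+2+4+1 = 10; disp = 10−10 = 0.

0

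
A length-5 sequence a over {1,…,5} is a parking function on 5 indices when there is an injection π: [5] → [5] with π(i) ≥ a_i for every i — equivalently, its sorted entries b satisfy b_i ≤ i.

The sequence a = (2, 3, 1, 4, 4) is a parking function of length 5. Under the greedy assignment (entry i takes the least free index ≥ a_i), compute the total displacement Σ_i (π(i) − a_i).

1

Σπ = 5·6/2 = 15 (π permutes [5]); Σa = 2+3+1+4+4 = 14; disp = 15−14 = 1.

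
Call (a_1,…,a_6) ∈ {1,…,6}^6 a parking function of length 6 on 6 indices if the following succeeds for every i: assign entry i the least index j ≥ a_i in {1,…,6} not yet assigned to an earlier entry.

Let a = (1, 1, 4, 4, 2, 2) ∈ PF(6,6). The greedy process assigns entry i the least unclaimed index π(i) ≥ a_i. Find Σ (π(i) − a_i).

Σπ = 21 ({1..6} each once); Σa = 1+1+4+4+2+2 = 14; disp = 21−14 = 7.

7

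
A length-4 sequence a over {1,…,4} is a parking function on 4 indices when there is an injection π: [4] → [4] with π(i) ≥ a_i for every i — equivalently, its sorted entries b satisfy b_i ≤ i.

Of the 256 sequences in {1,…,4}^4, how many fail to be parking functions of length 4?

131

#PF = 1·5^3 = 1·125 = 125
Check (2,2,3,3) → sorted (2,2,3,3): b_1=2>1, not a PF.
4^4 − 125 = 256 − 125 = 131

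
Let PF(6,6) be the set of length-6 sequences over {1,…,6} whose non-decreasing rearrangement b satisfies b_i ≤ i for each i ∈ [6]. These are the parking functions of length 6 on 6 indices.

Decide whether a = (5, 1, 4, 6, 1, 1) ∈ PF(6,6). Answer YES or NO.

YES

Rearranged: b = (1, 1, 1, 4, 5, 6).
  b_1=1 ≤ 1
  b_2=1 ≤ 2
  b_3=1 ≤ 3
  b_4=4 ≤ 4
  b_5=5 ≤ 5
  b_6=6 ≤ 6
All bounds hold ⇒ YES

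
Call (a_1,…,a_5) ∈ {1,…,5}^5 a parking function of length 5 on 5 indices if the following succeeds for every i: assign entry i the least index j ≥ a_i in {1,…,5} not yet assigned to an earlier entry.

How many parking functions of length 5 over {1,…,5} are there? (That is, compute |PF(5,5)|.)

1296

|PF(5,5)| = (6−5)·6^(5−1) = 1×1296 = 1296 [KW]
Example (4,1,4,3,1) → sorted (1,1,3,4,4): b_i ≤ i ∀i, a PF.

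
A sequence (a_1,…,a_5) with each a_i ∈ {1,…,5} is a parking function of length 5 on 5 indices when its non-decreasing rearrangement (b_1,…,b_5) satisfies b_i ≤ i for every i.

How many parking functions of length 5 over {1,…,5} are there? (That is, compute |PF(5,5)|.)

#PF = 1·6^4 = 1 · 1296 = 1296 [KW]
One tuple (2,1,4,3,1) → sorted (1,1,2,3,4): b_i ≤ i ∀i, a PF.

1296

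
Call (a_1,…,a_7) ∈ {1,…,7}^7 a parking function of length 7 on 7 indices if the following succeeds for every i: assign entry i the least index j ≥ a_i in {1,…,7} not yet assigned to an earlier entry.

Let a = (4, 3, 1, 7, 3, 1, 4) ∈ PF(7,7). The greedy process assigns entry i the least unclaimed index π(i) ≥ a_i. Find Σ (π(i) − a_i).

5

Σπ = 28 ({1..7} each once); Σa = 4+3+1+7+3+1+4 = 23; disp = 28−23 = 5.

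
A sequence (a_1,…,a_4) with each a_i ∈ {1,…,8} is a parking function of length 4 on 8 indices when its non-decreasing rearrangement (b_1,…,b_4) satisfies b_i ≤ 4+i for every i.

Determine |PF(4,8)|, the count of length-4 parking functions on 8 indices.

Count = (9−4)·9^(4−1) = 5·729 = 3645 [KW]
Example (7,4,7,2) → sorted (2,4,7,7): b_i ≤ 4+i ∀i, a PF.

3645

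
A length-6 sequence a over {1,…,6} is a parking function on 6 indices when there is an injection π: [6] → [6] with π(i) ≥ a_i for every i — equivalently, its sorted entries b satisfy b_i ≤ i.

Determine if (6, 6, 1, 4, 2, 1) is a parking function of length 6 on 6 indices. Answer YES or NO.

NO

Sorted: b = (1, 1, 2, 4, 6, 6).
  b_1=1 ≤ 1
  b_2=1 ≤ 2
  b_3=2 ≤ 3
  b_4=4 ≤ 4
  b_5=6 > 5
  fails at i=5 ⇒ NO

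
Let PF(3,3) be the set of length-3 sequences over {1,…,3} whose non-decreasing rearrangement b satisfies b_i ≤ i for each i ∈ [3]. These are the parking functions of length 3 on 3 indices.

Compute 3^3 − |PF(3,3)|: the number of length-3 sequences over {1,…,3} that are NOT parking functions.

11

|PF(3,3)| = (3+1−3)·(3+1)^{3−1} = 1×16 = 16 (Konheim–Weiss)
Check (3,3,3) → sorted (3,3,3): b_1=3>1, not a PF.
3^3 − 16 = 27 − 16 = 11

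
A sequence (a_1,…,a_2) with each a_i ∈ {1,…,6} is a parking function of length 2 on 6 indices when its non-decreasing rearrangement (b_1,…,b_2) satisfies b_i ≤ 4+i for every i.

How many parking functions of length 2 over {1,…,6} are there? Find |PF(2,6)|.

35

Count = (6−2+1)·(6+1)^(2−1) = 5·7 = 35
One tuple (2,1) → sorted (1,2): b_i ≤ 4+i ∀i, a PF.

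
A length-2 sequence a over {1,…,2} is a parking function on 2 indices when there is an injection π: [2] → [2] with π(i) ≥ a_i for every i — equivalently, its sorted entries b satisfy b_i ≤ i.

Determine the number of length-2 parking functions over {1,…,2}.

3

#PF = (2−2+1)·(2+1)^(2−1) = 1×3 = 3 (Konheim–Weiss)
Check (1,1) → sorted (1,1): b_i ≤ i ∀i, a PF.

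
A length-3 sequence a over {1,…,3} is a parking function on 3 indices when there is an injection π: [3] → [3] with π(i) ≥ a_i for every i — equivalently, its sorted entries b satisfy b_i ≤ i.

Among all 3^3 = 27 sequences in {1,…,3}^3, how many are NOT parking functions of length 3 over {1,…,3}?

11

|PF| = 1·4^2 = 1×16 = 16
One tuple (2,2,2) → sorted (2,2,2): b_1=2>1, not a PF.
3^3 − 16 = 27 − 16 = 11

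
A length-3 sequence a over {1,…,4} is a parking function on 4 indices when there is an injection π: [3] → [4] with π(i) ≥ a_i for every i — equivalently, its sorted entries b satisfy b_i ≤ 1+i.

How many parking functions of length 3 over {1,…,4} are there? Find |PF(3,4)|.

50

|PF(3,4)| = (4−3+1)·(4+1)^(3−1) = 2·25 = 50 (Konheim–Weiss)
Example (1,1,1) → sorted (1,1,1): b_i ≤ 1+i ∀i, a PF.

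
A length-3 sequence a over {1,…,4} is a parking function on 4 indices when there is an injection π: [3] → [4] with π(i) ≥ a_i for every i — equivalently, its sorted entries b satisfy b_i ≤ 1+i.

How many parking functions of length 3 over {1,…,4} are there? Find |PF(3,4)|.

50

Count = (4−3+1)·(4+1)^(3−1) = 2 · 25 = 50 [KW]
Example (1,1,1) → sorted (1,1,1): b_i ≤ 1+i ∀i, a PF.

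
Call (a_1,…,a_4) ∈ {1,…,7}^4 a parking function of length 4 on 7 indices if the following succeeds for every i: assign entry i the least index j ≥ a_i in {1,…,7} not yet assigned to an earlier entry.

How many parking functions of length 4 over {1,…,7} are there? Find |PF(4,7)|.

2048

|PF(4,7)| = (7−4+1)·(7+1)^(4−1) = 4·512 = 2048 [KW]
E.g. (5,2,4,6) → sorted (2,4,5,6): b_i ≤ 3+i ∀i, a PF.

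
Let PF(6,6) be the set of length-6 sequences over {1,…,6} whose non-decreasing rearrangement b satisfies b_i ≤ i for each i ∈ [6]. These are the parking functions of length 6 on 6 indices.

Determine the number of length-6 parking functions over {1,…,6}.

Count = (6−6+1)·(6+1)^(6−1) = 1 · 16807 = 16807
Example (1,4,3,2,1,6) → sorted (1,1,2,3,4,6): b_i ≤ i ∀i, a PF.

16807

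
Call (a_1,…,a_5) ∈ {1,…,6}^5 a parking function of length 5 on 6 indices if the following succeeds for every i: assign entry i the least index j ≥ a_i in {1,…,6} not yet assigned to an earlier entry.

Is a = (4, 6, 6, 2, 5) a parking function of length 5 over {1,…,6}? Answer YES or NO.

Sorted: b = (2, 4, 5, 6, 6).
  b_1=2 ≤ 2
  b_2=4 > 3
  fails at i=2 ⇒ NO

NO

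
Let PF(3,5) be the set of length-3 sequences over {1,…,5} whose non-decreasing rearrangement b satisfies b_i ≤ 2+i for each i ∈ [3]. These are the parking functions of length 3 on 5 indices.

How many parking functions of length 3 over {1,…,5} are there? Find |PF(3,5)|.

Count = (5−3+1)·(5+1)^(3−1) = 3·36 = 108 (Pollak)
Check (3,4,1) → sorted (1,3,4): b_i ≤ 2+i ∀i, a PF.

108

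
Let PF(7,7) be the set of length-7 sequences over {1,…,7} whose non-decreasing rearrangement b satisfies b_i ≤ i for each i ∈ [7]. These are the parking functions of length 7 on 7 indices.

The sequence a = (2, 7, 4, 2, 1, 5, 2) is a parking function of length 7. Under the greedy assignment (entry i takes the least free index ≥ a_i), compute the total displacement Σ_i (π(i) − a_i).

5

Σπ = 7·8/2 = 28 (π permutes [7]); Σa = 2+7+4+2+1+5+2 = 23; disp = 28−23 = 5.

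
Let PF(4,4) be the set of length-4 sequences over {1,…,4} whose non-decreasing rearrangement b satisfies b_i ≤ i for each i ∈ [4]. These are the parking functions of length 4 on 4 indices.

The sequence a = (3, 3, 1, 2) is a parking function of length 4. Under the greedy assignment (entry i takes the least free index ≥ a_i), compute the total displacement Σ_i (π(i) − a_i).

1

Σπ(i) = 1+…+4 = 10; Σa = 3+3+1+2 = 9; disp = 10−9 = 1.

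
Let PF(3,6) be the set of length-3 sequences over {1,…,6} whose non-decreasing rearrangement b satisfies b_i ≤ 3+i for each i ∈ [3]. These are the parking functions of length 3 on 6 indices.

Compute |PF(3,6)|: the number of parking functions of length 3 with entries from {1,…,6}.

196

#PF = 4·7^2 = 4·49 = 196
Check (4,6,1) → sorted (1,4,6): b_i ≤ 3+i ∀i, a PF.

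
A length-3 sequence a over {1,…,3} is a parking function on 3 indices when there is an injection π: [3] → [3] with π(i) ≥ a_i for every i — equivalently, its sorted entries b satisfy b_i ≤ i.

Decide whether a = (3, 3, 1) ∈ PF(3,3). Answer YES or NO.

NO

Sorted: b = (1, 3, 3).
  b_1=1 ≤ 1
  b_2=3 > 2
  fails at i=2 ⇒ NO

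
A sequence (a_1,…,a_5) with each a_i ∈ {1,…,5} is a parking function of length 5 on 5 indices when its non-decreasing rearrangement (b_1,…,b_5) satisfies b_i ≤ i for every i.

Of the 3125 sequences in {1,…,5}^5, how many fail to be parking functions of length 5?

#PF = (5−5+1)·(5+1)^(5−1) = 1×1296 = 1296 (Konheim–Weiss)
E.g. (5,4,4,5,4) → sorted (4,4,4,5,5): b_1=4>1, not a PF.
Total 3125; non-PF = 3125−1296 = 1829

1829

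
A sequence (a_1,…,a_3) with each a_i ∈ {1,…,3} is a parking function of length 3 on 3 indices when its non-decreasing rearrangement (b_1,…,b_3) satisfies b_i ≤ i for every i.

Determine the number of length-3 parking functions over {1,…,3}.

16

|PF| = (3−3+1)·(3+1)^(3−1) = 1·16 = 16 (Konheim–Weiss)
Check (1,2,1) → sorted (1,1,2): b_i ≤ i ∀i, a PF.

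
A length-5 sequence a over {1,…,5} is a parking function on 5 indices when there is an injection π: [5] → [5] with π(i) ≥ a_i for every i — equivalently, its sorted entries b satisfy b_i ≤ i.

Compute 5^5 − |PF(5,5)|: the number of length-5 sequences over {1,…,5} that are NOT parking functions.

1829

Count = (5+1−5)·(5+1)^{5−1} = 1 · 1296 = 1296 (Pollak)
One tuple (4,3,2,4,4) → sorted (2,3,4,4,4): b_1=2>1, not a PF.
5^5 − 1296 = 3125 − 1296 = 1829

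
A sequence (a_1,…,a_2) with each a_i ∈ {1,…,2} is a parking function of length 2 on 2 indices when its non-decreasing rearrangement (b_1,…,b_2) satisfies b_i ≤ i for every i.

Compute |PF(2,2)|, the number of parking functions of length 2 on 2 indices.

|PF| = 1·3^1 = 1 · 3 = 3
Check (2,1) → sorted (1,2): b_i ≤ i ∀i, a PF.

3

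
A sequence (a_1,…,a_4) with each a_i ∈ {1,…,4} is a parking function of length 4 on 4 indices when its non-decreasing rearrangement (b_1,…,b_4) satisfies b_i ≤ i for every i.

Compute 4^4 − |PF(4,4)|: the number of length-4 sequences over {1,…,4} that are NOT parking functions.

131

|PF(4,4)| = (4+1−4)·(4+1)^{4−1} = 1×125 = 125 [KW]
E.g. (4,4,4,4) → sorted (4,4,4,4): b_1=4>1, not a PF.
Total 256; non-PF = 256−125 = 131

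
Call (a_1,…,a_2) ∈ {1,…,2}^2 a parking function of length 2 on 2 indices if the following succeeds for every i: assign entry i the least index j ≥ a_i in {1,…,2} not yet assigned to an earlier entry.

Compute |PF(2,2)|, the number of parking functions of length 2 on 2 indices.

3

Count = (3−2)·3^(2−1) = 1 · 3 = 3
One tuple (1,2) → sorted (1,2): b_i ≤ i ∀i, a PF.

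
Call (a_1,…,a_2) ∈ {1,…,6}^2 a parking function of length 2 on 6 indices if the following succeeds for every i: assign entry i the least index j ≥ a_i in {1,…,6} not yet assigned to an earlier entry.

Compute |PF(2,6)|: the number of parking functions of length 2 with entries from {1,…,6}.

35

Count = (6−2+1)·(6+1)^(2−1) = 5 · 7 = 35 (Pollak)
E.g. (6,4) → sorted (4,6): b_i ≤ 4+i ∀i, a PF.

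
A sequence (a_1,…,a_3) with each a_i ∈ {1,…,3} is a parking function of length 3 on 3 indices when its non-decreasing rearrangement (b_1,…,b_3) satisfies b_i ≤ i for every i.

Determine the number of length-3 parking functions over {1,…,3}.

#PF = (3+1−3)·(3+1)^{3−1} = 1 · 16 = 16 (Pollak)
One tuple (1,3,2) → sorted (1,2,3): b_i ≤ i ∀i, a PF.

16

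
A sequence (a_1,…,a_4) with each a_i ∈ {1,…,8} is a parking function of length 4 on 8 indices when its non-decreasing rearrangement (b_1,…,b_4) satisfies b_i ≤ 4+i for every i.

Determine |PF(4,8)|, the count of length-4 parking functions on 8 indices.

#PF = (8+1−4)·(8+1)^{4−1} = 5×729 = 3645 [KW]
E.g. (2,3,7,5) → sorted (2,3,5,7): b_i ≤ 4+i ∀i, a PF.

3645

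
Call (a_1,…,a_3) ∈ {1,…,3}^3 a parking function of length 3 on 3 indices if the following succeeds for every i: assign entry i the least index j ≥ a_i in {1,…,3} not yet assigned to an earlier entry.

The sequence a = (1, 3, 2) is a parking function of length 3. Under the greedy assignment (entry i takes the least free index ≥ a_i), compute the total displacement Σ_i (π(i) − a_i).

0

Σπ(i) = 1+…+3 = 6; Σa = 1+3+2 = 6; disp = 6−6 = 0.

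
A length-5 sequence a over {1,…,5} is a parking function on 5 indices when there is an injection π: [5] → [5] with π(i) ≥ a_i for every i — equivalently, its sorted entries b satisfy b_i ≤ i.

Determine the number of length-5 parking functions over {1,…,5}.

1296

|PF| = (5+1−5)·(5+1)^{5−1} = 1·1296 = 1296 (Pollak)
One tuple (1,1,2,3,1) → sorted (1,1,1,2,3): b_i ≤ i ∀i, a PF.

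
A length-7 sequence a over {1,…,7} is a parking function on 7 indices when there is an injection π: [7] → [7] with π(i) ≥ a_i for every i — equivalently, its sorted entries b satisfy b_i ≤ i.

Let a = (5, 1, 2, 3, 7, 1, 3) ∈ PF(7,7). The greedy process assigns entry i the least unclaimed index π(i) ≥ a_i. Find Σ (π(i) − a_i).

Σπ = 28 ({1..7} each once); Σa = 5+1+2+3+7+1+3 = 22; disp = 28−22 = 6.

6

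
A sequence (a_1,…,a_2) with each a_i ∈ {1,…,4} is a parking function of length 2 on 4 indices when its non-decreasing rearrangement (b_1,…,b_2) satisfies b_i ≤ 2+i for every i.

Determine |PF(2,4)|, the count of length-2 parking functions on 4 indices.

15

|PF| = (4+1−2)·(4+1)^{2−1} = 3·5 = 15
E.g. (1,3) → sorted (1,3): b_i ≤ 2+i ∀i, a PF.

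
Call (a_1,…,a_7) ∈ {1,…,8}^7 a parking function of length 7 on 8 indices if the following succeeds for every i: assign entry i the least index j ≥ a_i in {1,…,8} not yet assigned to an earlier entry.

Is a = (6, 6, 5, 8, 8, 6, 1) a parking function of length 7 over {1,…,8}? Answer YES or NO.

Rearranged: b = (1, 5, 6, 6, 6, 8, 8).
  b_1=1 ≤ 2
  b_2=5 > 3
  fails at i=2 ⇒ NO

NO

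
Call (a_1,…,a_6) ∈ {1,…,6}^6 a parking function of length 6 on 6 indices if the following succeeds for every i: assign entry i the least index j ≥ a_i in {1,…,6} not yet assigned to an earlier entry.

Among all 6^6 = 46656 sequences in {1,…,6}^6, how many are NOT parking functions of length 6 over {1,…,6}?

29849

|PF| = 1·7^5 = 1 · 16807 = 16807 (Pollak)
Check (5,5,1,4,6,3) → sorted (1,3,4,5,5,6): b_2=3>2, not a PF.
So 46656 − 16807 = 29849 fail.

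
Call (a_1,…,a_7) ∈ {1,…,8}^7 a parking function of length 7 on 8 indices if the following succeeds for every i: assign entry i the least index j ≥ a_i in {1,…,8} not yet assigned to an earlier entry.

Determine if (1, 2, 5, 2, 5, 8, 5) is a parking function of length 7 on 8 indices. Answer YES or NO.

YES

Order a: b = (1, 2, 2, 5, 5, 5, 8).
  b_1=1 ≤ 2
  b_2=2 ≤ 3
  b_3=2 ≤ 4
  b_4=5 ≤ 5
  b_5=5 ≤ 6
  b_6=5 ≤ 7
  b_7=8 ≤ 8
All bounds hold ⇒ YES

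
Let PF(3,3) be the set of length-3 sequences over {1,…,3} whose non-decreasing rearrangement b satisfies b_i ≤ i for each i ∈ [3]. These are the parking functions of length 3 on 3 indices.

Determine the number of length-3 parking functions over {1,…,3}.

Count = (4−3)·4^(3−1) = 1×16 = 16 (Konheim–Weiss)
Check (3,2,1) → sorted (1,2,3): b_i ≤ i ∀i, a PF.

16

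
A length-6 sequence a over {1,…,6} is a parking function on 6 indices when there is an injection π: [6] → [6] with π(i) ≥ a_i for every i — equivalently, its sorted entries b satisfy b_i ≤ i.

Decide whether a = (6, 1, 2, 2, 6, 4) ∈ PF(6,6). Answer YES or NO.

NO

Rearranged: b = (1, 2, 2, 4, 6, 6).
  b_1=1 ≤ 1
  b_2=2 ≤ 2
  b_3=2 ≤ 3
  b_4=4 ≤ 4
  b_5=6 > 5
  fails at i=5 ⇒ NO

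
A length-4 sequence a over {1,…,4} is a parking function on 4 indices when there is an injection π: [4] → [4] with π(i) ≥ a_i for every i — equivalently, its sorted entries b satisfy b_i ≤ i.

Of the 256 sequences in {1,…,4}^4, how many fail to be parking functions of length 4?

#PF = 1·5^3 = 1×125 = 125 (Konheim–Weiss)
Check (2,2,4,3) → sorted (2,2,3,4): b_1=2>1, not a PF.
So 256 − 125 = 131 fail.

131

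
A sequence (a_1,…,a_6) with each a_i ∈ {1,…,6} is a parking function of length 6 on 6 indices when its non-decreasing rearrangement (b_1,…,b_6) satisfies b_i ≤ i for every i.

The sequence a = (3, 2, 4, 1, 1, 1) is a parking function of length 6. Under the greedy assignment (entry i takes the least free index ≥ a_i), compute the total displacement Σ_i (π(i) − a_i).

Σπ = 6·7/2 = 21 (π permutes [6]); Σa = 3+2+4+1+1+1 = 12; disp = 21−12 = 9.

9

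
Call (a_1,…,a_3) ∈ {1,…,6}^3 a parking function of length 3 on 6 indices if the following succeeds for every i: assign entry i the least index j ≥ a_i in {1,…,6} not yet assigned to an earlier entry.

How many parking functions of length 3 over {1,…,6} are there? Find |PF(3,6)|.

196

#PF = 4·7^2 = 4×49 = 196 [KW]
Example (5,2,4) → sorted (2,4,5): b_i ≤ 3+i ∀i, a PF.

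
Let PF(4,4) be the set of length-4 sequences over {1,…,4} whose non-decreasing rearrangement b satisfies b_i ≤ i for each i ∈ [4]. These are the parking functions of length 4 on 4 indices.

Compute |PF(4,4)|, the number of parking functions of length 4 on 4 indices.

125

|PF(4,4)| = (4+1−4)·(4+1)^{4−1} = 1 · 125 = 125 [KW]
E.g. (3,1,1,2) → sorted (1,1,2,3): b_i ≤ i ∀i, a PF.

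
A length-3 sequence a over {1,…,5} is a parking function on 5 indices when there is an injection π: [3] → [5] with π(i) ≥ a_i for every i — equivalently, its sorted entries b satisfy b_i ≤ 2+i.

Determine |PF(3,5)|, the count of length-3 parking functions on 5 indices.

108

|PF| = (6−3)·6^(3−1) = 3×36 = 108 (Pollak)
Check (1,3,4) → sorted (1,3,4): b_i ≤ 2+i ∀i, a PF.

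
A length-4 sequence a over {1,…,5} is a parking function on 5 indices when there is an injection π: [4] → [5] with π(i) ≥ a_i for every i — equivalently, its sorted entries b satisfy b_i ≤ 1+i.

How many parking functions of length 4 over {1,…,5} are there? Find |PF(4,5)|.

432

Count = 2·6^3 = 2·216 = 432
Example (2,2,5,1) → sorted (1,2,2,5): b_i ≤ 1+i ∀i, a PF.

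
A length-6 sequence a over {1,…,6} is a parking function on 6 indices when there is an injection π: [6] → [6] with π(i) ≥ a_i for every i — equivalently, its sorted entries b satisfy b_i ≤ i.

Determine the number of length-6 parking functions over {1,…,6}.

|PF(6,6)| = (6+1−6)·(6+1)^{6−1} = 1×16807 = 16807 (Konheim–Weiss)
Example (6,4,3,1,1,3) → sorted (1,1,3,3,4,6): b_i ≤ i ∀i, a PF.

16807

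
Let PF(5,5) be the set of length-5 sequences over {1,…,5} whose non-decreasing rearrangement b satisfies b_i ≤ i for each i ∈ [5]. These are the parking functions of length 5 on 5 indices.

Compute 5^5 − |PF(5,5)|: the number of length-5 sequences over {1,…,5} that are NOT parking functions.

Count = (6−5)·6^(5−1) = 1·1296 = 1296 (Pollak)
E.g. (3,3,2,3,4) → sorted (2,3,3,3,4): b_1=2>1, not a PF.
Total 3125; non-PF = 3125−1296 = 1829

1829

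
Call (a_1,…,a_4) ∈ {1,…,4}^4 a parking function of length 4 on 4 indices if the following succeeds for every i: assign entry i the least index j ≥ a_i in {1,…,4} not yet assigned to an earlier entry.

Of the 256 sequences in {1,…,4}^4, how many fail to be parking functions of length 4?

Count = (5−4)·5^(4−1) = 1 · 125 = 125 (Pollak)
One tuple (3,4,3,4) → sorted (3,3,4,4): b_1=3>1, not a PF.
4^4 − 125 = 256 − 125 = 131

131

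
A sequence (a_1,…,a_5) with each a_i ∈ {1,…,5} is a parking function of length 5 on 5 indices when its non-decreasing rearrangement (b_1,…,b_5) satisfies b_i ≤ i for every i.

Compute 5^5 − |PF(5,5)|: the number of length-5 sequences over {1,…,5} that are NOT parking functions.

|PF| = 1·6^4 = 1 · 1296 = 1296
Example (2,5,5,4,4) → sorted (2,4,4,5,5): b_1=2>1, not a PF.
So 3125 − 1296 = 1829 fail.

1829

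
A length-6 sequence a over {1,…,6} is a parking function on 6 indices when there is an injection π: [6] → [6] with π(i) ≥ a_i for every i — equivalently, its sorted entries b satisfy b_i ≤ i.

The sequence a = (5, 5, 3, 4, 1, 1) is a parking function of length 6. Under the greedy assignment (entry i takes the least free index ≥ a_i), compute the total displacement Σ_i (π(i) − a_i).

2

Σπ(i) = 1+…+6 = 21; Σa = 5+5+3+4+1+1 = 19; disp = 21−19 = 2.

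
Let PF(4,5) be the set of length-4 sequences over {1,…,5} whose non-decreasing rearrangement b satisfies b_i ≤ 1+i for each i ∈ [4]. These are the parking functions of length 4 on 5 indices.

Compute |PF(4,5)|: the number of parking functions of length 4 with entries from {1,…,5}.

|PF| = (5−4+1)·(5+1)^(4−1) = 2·216 = 432 (Pollak)
E.g. (4,2,3,4) → sorted (2,3,4,4): b_i ≤ 1+i ∀i, a PF.

432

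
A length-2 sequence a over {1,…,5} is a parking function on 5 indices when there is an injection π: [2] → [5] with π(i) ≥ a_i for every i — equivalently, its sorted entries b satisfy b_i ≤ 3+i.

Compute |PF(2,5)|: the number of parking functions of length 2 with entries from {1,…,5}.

24

|PF(2,5)| = (5−2+1)·(5+1)^(2−1) = 4×6 = 24 [KW]
E.g. (3,2) → sorted (2,3): b_i ≤ 3+i ∀i, a PF.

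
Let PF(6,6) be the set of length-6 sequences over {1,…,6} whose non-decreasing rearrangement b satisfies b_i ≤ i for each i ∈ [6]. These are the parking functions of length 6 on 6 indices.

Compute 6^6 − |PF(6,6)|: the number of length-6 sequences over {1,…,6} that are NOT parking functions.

29849

#PF = (7−6)·7^(6−1) = 1 · 16807 = 16807 [KW]
One tuple (5,1,3,5,4,5) → sorted (1,3,4,5,5,5): b_2=3>2, not a PF.
6^6 − 16807 = 46656 − 16807 = 29849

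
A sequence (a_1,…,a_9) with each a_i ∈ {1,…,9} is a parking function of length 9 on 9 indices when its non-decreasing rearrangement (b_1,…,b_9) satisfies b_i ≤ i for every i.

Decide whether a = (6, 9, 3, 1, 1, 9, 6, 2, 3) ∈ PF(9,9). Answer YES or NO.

Sorted: b = (1, 1, 2, 3, 3, 6, 6, 9, 9).
  b_1=1 ≤ 1
  b_2=1 ≤ 2
  b_3=2 ≤ 3
  b_4=3 ≤ 4
  b_5=3 ≤ 5
  b_6=6 ≤ 6
  b_7=6 ≤ 7
  b_8=9 > 8
  fails at i=8 ⇒ NO

NO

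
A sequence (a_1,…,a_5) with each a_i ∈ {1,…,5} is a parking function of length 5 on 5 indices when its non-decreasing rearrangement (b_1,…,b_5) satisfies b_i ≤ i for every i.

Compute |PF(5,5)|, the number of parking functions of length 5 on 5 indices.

1296

|PF(5,5)| = (5−5+1)·(5+1)^(5−1) = 1·1296 = 1296
Check (1,2,1,2,5) → sorted (1,1,2,2,5): b_i ≤ i ∀i, a PF.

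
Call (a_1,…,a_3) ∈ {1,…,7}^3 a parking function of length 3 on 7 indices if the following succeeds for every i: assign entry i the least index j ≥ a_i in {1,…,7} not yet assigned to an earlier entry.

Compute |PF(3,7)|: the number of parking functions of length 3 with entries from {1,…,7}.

320

#PF = 5·8^2 = 5 · 64 = 320
One tuple (6,6,3) → sorted (3,6,6): b_i ≤ 4+i ∀i, a PF.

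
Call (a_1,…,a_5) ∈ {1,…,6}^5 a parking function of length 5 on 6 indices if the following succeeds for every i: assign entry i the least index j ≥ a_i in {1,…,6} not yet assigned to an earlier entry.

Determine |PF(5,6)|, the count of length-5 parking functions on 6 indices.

4802

|PF| = (6+1−5)·(6+1)^{5−1} = 2×2401 = 4802 (Konheim–Weiss)
E.g. (5,6,3,1,4) → sorted (1,3,4,5,6): b_i ≤ 1+i ∀i, a PF.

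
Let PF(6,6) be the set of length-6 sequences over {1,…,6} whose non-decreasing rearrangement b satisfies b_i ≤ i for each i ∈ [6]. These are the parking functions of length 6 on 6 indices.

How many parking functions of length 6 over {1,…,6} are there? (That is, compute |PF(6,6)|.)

|PF| = (6−6+1)·(6+1)^(6−1) = 1×16807 = 16807 (Konheim–Weiss)
Example (4,1,5,6,2,3) → sorted (1,2,3,4,5,6): b_i ≤ i ∀i, a PF.

16807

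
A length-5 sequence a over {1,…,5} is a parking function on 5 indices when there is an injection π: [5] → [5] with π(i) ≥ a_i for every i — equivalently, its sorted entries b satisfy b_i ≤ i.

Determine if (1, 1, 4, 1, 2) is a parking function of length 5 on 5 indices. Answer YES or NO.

YES

Order a: b = (1, 1, 1, 2, 4).
  b_1=1 ≤ 1
  b_2=1 ≤ 2
  b_3=1 ≤ 3
  b_4=2 ≤ 4
  b_5=4 ≤ 5
All bounds hold ⇒ YES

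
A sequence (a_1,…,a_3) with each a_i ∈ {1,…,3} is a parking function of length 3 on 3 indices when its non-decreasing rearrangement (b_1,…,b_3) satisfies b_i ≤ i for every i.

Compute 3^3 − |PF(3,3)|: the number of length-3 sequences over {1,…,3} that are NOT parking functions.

11

|PF(3,3)| = (3+1−3)·(3+1)^{3−1} = 1·16 = 16
Example (1,3,3) → sorted (1,3,3): b_2=3>2, not a PF.
3^3 − 16 = 27 − 16 = 11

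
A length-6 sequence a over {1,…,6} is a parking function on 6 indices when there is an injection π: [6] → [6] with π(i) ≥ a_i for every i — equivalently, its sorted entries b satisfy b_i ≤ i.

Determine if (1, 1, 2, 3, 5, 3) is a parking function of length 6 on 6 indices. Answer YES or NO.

YES

Sorted: b = (1, 1, 2, 3, 3, 5).
  b_1=1 ≤ 1
  b_2=1 ≤ 2
  b_3=2 ≤ 3
  b_4=3 ≤ 4
  b_5=3 ≤ 5
  b_6=5 ≤ 6
All bounds hold ⇒ YES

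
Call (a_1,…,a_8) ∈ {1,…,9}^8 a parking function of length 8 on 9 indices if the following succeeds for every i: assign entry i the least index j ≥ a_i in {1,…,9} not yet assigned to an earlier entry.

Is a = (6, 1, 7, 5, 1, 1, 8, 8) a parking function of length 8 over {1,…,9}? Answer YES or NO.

YES

Order a: b = (1, 1, 1, 5, 6, 7, 8, 8).
  b_1=1 ≤ 2
  b_2=1 ≤ 3
  b_3=1 ≤ 4
  b_4=5 ≤ 5
  b_5=6 ≤ 6
  b_6=7 ≤ 7
  b_7=8 ≤ 8
  b_8=8 ≤ 9
All bounds hold ⇒ YES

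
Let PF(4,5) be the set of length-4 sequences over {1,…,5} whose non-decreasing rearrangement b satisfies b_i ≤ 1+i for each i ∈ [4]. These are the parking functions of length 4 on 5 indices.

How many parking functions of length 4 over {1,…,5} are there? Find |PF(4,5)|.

Count = (5+1−4)·(5+1)^{4−1} = 2×216 = 432 (Pollak)
Check (2,2,2,2) → sorted (2,2,2,2): b_i ≤ 1+i ∀i, a PF.

432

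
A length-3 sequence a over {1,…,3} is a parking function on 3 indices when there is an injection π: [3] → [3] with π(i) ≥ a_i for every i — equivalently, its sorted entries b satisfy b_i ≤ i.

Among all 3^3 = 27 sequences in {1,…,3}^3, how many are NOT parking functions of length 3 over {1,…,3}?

#PF = (3+1−3)·(3+1)^{3−1} = 1 · 16 = 16
One tuple (3,3,1) → sorted (1,3,3): b_2=3>2, not a PF.
3^3 − 16 = 27 − 16 = 11

11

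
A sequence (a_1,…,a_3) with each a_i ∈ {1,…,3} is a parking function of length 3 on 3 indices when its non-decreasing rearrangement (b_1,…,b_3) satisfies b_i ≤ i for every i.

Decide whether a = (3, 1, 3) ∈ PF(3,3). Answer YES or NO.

Rearranged: b = (1, 3, 3).
  b_1=1 ≤ 1
  b_2=3 > 2
  fails at i=2 ⇒ NO

NO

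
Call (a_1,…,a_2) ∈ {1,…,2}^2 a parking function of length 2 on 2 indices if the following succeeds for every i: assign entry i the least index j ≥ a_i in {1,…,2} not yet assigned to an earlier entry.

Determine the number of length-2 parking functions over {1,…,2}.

#PF = (2+1−2)·(2+1)^{2−1} = 1·3 = 3 (Konheim–Weiss)
Example (2,1) → sorted (1,2): b_i ≤ i ∀i, a PF.

3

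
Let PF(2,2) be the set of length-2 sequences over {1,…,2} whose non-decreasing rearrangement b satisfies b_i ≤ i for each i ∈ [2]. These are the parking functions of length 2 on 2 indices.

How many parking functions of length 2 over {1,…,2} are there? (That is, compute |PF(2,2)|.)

|PF(2,2)| = (2−2+1)·(2+1)^(2−1) = 1 · 3 = 3 [KW]
Check (1,2) → sorted (1,2): b_i ≤ i ∀i, a PF.

3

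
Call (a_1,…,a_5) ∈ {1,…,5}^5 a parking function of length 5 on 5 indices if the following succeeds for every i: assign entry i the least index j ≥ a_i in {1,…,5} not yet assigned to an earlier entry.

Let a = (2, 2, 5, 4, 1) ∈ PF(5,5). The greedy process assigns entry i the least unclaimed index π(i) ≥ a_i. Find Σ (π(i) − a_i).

Σπ = 15 ({1..5} each once); Σa = 2+2+5+4+1 = 14; disp = 15−14 = 1.

1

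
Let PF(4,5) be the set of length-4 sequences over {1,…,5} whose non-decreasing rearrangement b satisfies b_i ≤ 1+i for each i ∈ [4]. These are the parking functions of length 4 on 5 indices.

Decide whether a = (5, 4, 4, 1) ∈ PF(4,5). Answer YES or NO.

NO

Rearranged: b = (1, 4, 4, 5).
  b_1=1 ≤ 2
  b_2=4 > 3
  fails at i=2 ⇒ NO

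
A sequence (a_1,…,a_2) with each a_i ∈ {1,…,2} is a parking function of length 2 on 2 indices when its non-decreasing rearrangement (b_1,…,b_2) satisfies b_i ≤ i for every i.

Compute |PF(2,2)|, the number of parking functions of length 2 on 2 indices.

3

|PF| = (3−2)·3^(2−1) = 1·3 = 3 [KW]
One tuple (1,2) → sorted (1,2): b_i ≤ i ∀i, a PF.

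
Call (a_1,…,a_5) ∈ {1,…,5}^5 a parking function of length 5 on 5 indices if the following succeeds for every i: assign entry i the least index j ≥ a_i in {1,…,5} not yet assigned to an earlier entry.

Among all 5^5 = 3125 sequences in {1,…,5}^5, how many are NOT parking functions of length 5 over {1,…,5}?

|PF| = (6−5)·6^(5−1) = 1×1296 = 1296 (Konheim–Weiss)
Check (3,2,4,2,3) → sorted (2,2,3,3,4): b_1=2>1, not a PF.
5^5 − 1296 = 3125 − 1296 = 1829

1829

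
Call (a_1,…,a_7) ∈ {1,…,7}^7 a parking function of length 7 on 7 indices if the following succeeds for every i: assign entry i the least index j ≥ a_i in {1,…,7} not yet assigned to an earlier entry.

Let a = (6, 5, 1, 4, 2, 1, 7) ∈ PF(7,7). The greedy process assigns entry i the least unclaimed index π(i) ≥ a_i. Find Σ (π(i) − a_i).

Σπ(i) = 1+…+7 = 28; Σa = 6+5+1+4+2+1+7 = 26; disp = 28−26 = 2.

2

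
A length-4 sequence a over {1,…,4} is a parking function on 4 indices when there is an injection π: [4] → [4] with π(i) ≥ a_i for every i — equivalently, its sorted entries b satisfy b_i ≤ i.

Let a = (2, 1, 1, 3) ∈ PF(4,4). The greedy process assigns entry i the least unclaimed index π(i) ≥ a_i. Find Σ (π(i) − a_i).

Σπ(i) = 1+…+4 = 10; Σa = 2+1+1+3 = 7; disp = 10−7 = 3.

3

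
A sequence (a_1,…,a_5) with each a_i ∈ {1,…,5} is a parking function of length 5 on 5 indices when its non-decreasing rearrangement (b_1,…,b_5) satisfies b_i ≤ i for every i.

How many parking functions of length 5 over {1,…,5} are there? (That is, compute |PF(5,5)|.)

|PF| = (5−5+1)·(5+1)^(5−1) = 1·1296 = 1296 [KW]
Example (3,2,2,2,1) → sorted (1,2,2,2,3): b_i ≤ i ∀i, a PF.

1296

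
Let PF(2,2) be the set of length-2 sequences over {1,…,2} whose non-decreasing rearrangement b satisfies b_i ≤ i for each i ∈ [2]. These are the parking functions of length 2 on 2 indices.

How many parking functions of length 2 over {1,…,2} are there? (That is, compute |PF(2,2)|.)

#PF = (2+1−2)·(2+1)^{2−1} = 1 · 3 = 3 [KW]
E.g. (2,1) → sorted (1,2): b_i ≤ i ∀i, a PF.

3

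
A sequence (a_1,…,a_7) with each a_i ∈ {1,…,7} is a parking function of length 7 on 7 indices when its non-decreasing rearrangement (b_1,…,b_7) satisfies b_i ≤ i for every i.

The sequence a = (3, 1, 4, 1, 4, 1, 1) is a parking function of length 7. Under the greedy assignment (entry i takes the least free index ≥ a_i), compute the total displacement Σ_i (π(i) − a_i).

13

Σπ = 7·8/2 = 28 (π permutes [7]); Σa = 3+1+4+1+4+1+1 = 15; disp = 28−15 = 13.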